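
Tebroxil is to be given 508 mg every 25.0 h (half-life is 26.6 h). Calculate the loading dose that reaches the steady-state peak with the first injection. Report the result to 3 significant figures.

1060 mg

k = ln 2 / 26.6 = 0.02606 h⁻¹
Accumulation ratio R = 1 / (1 − e^(−kτ)) = 1 / (1 − e^(−0.02606×25.0)) = 1 / (1 − 0.5213) = 2.089
Loading dose = maintenance dose × R = 508 × 2.089 ≈ 1060 mg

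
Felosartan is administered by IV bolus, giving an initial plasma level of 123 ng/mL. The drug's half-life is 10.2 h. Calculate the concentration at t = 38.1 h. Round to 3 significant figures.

9.24 ng/mL

k = ln 2 / 10.2 = 0.06796 h⁻¹
38.1 h is 3.735 half-lives, so C = 123 × (1/2)^3.735 = 123 × 0.07509 ≈ 9.24 ng/mL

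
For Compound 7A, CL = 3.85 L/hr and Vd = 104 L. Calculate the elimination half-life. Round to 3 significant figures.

k = CL / V = 3.85 / 104 = 0.03702 hr⁻¹
t½ = ln 2 / k = ln 2 / 0.03702 ≈ 18.7 hours

18.7 hours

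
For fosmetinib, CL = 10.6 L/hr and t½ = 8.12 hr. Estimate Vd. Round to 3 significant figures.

k = ln 2 / t½ = ln 2 / 8.12 = 0.08536 hr⁻¹
V = CL / k = 10.6 / 0.08536 ≈ 124 L

124 L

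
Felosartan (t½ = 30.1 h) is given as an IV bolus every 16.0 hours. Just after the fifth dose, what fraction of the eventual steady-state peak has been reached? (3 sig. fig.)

0.842

k = ln 2 / 30.1 = 0.02303 h⁻¹
f_n = 1 − e^(−nkτ) = 1 − e^(−5 × 0.02303 × 16.0) = 1 − e^(−1.842) = 1 − 0.1585 ≈ 0.842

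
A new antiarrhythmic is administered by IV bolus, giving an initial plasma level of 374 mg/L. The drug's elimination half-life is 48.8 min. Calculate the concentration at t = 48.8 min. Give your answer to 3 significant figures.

187 mg/L

k = ln 2 / 48.8 = 0.01420 min⁻¹
C(t) = C₀ e^(−kt) = 374 × e^(−0.01420 × 48.8) = 374 × e^(−0.6931) = 374 × 0.5000 ≈ 187 mg/L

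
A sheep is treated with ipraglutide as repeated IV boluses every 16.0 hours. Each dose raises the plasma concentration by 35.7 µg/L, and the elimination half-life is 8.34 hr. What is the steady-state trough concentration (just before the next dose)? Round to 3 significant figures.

12.8 µg/L

k = ln 2 / 8.34 = 0.08311 hr⁻¹
Fraction remaining after one interval: e^(−kτ) = e^(−0.08311 × 16.0) = 0.2645
R = 1 / (1 − 0.2645) = 1.360
Css,max = 35.7 × 1.360 = 48.54 µg/L
Css,min = Css,max × e^(−kτ) = 48.54 × 0.2645 ≈ 12.8 µg/L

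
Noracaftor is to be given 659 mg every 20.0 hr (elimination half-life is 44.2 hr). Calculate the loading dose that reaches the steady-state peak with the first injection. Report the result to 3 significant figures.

k = ln 2 / 44.2 = 0.01568 hr⁻¹
Accumulation ratio R = 1 / (1 − e^(−kτ)) = 1 / (1 − e^(−0.01568×20.0)) = 1 / (1 − 0.7308) = 3.714
Loading dose = maintenance dose × R = 659 × 3.714 ≈ 2450 mg

2450 mg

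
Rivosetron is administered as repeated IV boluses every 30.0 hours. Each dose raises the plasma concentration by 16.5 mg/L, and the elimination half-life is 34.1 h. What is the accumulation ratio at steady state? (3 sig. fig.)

2.19

k = ln 2 / 34.1 = 0.02033 h⁻¹
Fraction remaining after one interval: e^(−kτ) = e^(−0.02033 × 30.0) = 0.5435
R = 1 / (1 − 0.5435) = 1 / 0.4565 ≈ 2.19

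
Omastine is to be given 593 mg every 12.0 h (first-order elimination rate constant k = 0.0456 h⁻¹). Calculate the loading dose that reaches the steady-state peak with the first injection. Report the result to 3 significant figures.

Accumulation ratio R = 1 / (1 − e^(−kτ)) = 1 / (1 − e^(−0.04560×12.0)) = 1 / (1 − 0.5786) = 2.373
Loading dose = maintenance dose × R = 593 × 2.373 ≈ 1410 mg

1410 mg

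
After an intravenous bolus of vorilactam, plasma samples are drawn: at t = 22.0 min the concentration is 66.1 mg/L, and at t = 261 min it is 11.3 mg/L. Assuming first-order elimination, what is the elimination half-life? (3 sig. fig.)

k = ln(C₁/C₂) / (t₂ − t₁) = ln(66.1/11.3) / (261 − 22.0)
  = 1.766 / 239.0 = 0.007391 min⁻¹
t½ = ln 2 / k = ln 2 / 0.007391 ≈ 93.8 minutes

93.8 minutes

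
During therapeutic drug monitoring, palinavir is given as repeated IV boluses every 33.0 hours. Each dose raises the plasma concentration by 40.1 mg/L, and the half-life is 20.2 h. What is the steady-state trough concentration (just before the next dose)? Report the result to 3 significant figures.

19.1 mg/L

k = ln 2 / 20.2 = 0.03431 h⁻¹
Fraction remaining after one interval: e^(−kτ) = e^(−0.03431 × 33.0) = 0.3223
R = 1 / (1 − 0.3223) = 1.476
Css,max = 40.1 × 1.476 = 59.17 mg/L
Css,min = Css,max × e^(−kτ) = 59.17 × 0.3223 ≈ 19.1 mg/L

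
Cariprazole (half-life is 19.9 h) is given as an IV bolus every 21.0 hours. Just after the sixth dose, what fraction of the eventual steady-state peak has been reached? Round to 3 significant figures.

0.988

k = ln 2 / 19.9 = 0.03483 h⁻¹
f_n = 1 − e^(−nkτ) = 1 − e^(−6 × 0.03483 × 21.0) = 1 − e^(−4.389) = 1 − 0.01242 ≈ 0.988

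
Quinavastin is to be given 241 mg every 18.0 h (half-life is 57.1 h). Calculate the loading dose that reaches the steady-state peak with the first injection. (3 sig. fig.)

k = ln 2 / 57.1 = 0.01214 h⁻¹
Accumulation ratio R = 1 / (1 − e^(−kτ)) = 1 / (1 − e^(−0.01214×18.0)) = 1 / (1 − 0.8037) = 5.095
Loading dose = maintenance dose × R = 241 × 5.095 ≈ 1230 mg

1230 mg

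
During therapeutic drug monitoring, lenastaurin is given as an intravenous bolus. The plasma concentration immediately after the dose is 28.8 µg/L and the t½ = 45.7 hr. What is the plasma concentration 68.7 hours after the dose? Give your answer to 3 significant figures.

10.2 µg/L

k = ln 2 / 45.7 = 0.01517 hr⁻¹
C(t) = C₀ e^(−kt) = 28.8 × e^(−0.01517 × 68.7) = 28.8 × e^(−1.042) = 28.8 × 0.3527 ≈ 10.2 µg/L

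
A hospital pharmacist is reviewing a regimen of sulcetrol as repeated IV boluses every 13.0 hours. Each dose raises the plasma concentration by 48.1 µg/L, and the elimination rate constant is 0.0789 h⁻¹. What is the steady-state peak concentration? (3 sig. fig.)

75.0 µg/L

Fraction remaining after one interval: e^(−kτ) = e^(−0.07890 × 13.0) = 0.3585
R = 1 / (1 − 0.3585) = 1.559
Css,max = 48.1 × 1.559 ≈ 75.0 µg/L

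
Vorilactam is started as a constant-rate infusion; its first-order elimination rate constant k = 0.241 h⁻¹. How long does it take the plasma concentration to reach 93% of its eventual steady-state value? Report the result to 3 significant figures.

f = 1 − e^(−kt)  ⇒  t = −ln(1 − f) / k
t = −ln(1 − 0.93) / 0.2410 = 2.659 / 0.2410 ≈ 11.0 hours

11.0 hours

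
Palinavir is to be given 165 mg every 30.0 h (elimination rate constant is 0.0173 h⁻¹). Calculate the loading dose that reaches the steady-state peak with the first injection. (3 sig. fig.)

408 mg

Accumulation ratio R = 1 / (1 − e^(−kτ)) = 1 / (1 − e^(−0.01730×30.0)) = 1 / (1 − 0.5951) = 2.470
Loading dose = maintenance dose × R = 165 × 2.470 ≈ 408 mg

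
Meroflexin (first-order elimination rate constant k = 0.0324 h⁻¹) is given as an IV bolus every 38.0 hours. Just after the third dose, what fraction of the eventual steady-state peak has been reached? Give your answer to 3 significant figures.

f_n = 1 − e^(−nkτ) = 1 − e^(−3 × 0.03240 × 38.0) = 1 − e^(−3.694) = 1 − 0.02488 ≈ 0.975

0.975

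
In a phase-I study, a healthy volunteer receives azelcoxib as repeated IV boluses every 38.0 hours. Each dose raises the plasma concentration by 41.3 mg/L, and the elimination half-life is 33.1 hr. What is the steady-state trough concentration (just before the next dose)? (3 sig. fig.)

k = ln 2 / 33.1 = 0.02094 hr⁻¹
Fraction remaining after one interval: e^(−kτ) = e^(−0.02094 × 38.0) = 0.4512
R = 1 / (1 − 0.4512) = 1.822
Css,max = 41.3 × 1.822 = 75.26 mg/L
Css,min = Css,max × e^(−kτ) = 75.26 × 0.4512 ≈ 34.0 mg/L

34.0 mg/L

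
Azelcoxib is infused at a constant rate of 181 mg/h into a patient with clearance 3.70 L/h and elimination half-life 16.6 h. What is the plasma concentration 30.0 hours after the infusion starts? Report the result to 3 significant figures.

Css = rate / CL = 181 / 3.70 = 48.92 µg/mL
k = ln 2 / 16.6 = 0.04176 h⁻¹
C(t) = Css (1 − e^(−kt)) = 48.92 × (1 − e^(−1.253)) = 48.92 × 0.7143 ≈ 34.9 µg/mL

34.9 µg/mL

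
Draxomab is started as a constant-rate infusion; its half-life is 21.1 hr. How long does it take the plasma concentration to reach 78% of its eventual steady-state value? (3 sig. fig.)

46.1 hours

k = ln 2 / 21.1 = 0.03285 hr⁻¹
f = 1 − e^(−kt)  ⇒  t = −ln(1 − f) / k
t = −ln(1 − 0.78) / 0.03285 = 1.514 / 0.03285 ≈ 46.1 hours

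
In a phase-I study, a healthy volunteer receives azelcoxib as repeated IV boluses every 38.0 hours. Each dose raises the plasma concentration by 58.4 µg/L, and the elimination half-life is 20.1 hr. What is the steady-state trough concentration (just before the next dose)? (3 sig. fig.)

21.6 µg/L

k = ln 2 / 20.1 = 0.03448 hr⁻¹
Fraction remaining after one interval: e^(−kτ) = e^(−0.03448 × 38.0) = 0.2697
R = 1 / (1 − 0.2697) = 1.369
Css,max = 58.4 × 1.369 = 79.97 µg/L
Css,min = Css,max × e^(−kτ) = 79.97 × 0.2697 ≈ 21.6 µg/L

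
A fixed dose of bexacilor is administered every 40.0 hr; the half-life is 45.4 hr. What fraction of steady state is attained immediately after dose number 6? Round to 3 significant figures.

k = ln 2 / 45.4 = 0.01527 hr⁻¹
f_n = 1 − e^(−nkτ) = 1 − e^(−6 × 0.01527 × 40.0) = 1 − e^(−3.664) = 1 − 0.02562 ≈ 0.974

0.974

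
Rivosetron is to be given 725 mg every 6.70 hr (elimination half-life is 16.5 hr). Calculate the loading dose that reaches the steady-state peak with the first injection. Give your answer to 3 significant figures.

2960 mg

k = ln 2 / 16.5 = 0.04201 hr⁻¹
Accumulation ratio R = 1 / (1 − e^(−kτ)) = 1 / (1 − e^(−0.04201×6.70)) = 1 / (1 − 0.7547) = 4.076
Loading dose = maintenance dose × R = 725 × 4.076 ≈ 2960 mg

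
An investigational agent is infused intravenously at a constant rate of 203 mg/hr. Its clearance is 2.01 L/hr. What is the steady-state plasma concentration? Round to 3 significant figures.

Css = infusion rate / CL = 203 / 2.01 ≈ 101 µg/mL

101 µg/mL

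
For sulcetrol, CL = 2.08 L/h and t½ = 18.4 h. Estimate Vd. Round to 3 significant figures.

k = ln 2 / t½ = ln 2 / 18.4 = 0.03767 h⁻¹
V = CL / k = 2.08 / 0.03767 ≈ 55.2 L

55.2 L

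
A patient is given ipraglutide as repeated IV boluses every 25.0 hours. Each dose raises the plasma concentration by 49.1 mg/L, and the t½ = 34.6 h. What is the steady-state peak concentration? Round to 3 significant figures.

k = ln 2 / 34.6 = 0.02003 h⁻¹
Fraction remaining after one interval: e^(−kτ) = e^(−0.02003 × 25.0) = 0.6060
R = 1 / (1 − 0.6060) = 2.538
Css,max = 49.1 × 2.538 ≈ 125 mg/L

125 mg/L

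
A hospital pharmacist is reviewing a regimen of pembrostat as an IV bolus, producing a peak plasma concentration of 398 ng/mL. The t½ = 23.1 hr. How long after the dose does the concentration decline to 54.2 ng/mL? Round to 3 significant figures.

66.4 hours

k = ln 2 / 23.1 = 0.03001 hr⁻¹
C(t) = C₀ e^(−kt)  ⇒  t = ln(C₀/C) / k
t = ln(398/54.2) / 0.03001 = 1.994 / 0.03001 ≈ 66.4 hours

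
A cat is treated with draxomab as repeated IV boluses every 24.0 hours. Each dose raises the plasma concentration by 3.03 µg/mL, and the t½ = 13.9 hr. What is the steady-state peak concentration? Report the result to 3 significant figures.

k = ln 2 / 13.9 = 0.04987 hr⁻¹
Fraction remaining after one interval: e^(−kτ) = e^(−0.04987 × 24.0) = 0.3022
R = 1 / (1 − 0.3022) = 1.433
Css,max = 3.03 × 1.433 ≈ 4.34 µg/mL

4.34 µg/mL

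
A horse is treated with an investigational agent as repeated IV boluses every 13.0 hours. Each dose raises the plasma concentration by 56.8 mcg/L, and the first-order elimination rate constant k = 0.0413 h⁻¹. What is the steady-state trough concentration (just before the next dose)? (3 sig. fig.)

Fraction remaining after one interval: e^(−kτ) = e^(−0.04130 × 13.0) = 0.5846
R = 1 / (1 − 0.5846) = 2.407
Css,max = 56.8 × 2.407 = 136.7 mcg/L
Css,min = Css,max × e^(−kτ) = 136.7 × 0.5846 ≈ 79.9 mcg/L

79.9 mcg/L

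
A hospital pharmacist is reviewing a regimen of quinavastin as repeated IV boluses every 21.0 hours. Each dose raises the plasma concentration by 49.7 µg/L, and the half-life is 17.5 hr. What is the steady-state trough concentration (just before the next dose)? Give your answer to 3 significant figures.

k = ln 2 / 17.5 = 0.03961 hr⁻¹
Fraction remaining after one interval: e^(−kτ) = e^(−0.03961 × 21.0) = 0.4353
R = 1 / (1 − 0.4353) = 1.771
Css,max = 49.7 × 1.771 = 88.01 µg/L
Css,min = Css,max × e^(−kτ) = 88.01 × 0.4353 ≈ 38.3 µg/L

38.3 µg/L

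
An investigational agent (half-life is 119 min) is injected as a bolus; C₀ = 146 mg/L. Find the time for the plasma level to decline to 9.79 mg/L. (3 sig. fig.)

k = ln 2 / 119 = 0.005825 min⁻¹
C(t) = C₀ e^(−kt)  ⇒  t = ln(C₀/C) / k
t = ln(146/9.79) / 0.005825 = 2.702 / 0.005825 ≈ 464 minutes

464 minutes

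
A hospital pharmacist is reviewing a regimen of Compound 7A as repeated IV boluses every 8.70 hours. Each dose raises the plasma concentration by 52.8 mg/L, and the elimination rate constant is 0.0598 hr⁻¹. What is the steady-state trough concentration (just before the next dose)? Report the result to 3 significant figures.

77.4 mg/L

Fraction remaining after one interval: e^(−kτ) = e^(−0.05980 × 8.70) = 0.5944
R = 1 / (1 − 0.5944) = 2.465
Css,max = 52.8 × 2.465 = 130.2 mg/L
Css,min = Css,max × e^(−kτ) = 130.2 × 0.5944 ≈ 77.4 mg/L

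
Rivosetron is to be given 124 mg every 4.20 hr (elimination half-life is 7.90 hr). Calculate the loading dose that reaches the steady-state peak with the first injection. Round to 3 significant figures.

402 mg

k = ln 2 / 7.90 = 0.08774 hr⁻¹
Accumulation ratio R = 1 / (1 − e^(−kτ)) = 1 / (1 − e^(−0.08774×4.20)) = 1 / (1 − 0.6918) = 3.244
Loading dose = maintenance dose × R = 124 × 3.244 ≈ 402 mg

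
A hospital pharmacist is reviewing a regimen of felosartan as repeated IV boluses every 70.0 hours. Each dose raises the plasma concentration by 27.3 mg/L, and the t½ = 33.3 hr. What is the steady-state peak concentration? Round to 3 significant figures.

k = ln 2 / 33.3 = 0.02082 hr⁻¹
Fraction remaining after one interval: e^(−kτ) = e^(−0.02082 × 70.0) = 0.2329
R = 1 / (1 − 0.2329) = 1.304
Css,max = 27.3 × 1.304 ≈ 35.6 mg/L

35.6 mg/L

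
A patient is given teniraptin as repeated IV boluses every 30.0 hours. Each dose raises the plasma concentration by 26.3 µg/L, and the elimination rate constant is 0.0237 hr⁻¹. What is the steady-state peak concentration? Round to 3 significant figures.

Fraction remaining after one interval: e^(−kτ) = e^(−0.02370 × 30.0) = 0.4912
R = 1 / (1 − 0.4912) = 1.965
Css,max = 26.3 × 1.965 ≈ 51.7 µg/L

51.7 µg/L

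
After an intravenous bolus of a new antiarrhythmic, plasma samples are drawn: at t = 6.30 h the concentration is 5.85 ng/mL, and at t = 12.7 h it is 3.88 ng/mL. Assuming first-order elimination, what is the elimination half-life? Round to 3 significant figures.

k = ln(C₁/C₂) / (t₂ − t₁) = ln(5.85/3.88) / (12.7 − 6.30)
  = 0.4106 / 6.400 = 0.06416 h⁻¹
t½ = ln 2 / k = ln 2 / 0.06416 ≈ 10.8 hours

10.8 hours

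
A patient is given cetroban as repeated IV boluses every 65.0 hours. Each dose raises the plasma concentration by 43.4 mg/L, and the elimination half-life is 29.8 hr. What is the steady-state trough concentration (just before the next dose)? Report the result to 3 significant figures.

k = ln 2 / 29.8 = 0.02326 hr⁻¹
Fraction remaining after one interval: e^(−kτ) = e^(−0.02326 × 65.0) = 0.2205
R = 1 / (1 − 0.2205) = 1.283
Css,max = 43.4 × 1.283 = 55.68 mg/L
Css,min = Css,max × e^(−kτ) = 55.68 × 0.2205 ≈ 12.3 mg/L

12.3 mg/L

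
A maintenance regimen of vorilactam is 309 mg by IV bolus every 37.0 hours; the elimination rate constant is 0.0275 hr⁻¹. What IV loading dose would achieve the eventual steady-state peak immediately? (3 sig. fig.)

484 mg

Accumulation ratio R = 1 / (1 − e^(−kτ)) = 1 / (1 − e^(−0.02750×37.0)) = 1 / (1 − 0.3615) = 1.566
Loading dose = maintenance dose × R = 309 × 1.566 ≈ 484 mg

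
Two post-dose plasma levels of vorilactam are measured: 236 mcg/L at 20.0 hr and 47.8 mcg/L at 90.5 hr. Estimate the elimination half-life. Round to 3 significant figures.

30.6 hours

k = ln(C₁/C₂) / (t₂ − t₁) = ln(236/47.8) / (90.5 − 20.0)
  = 1.597 / 70.50 = 0.02265 hr⁻¹
t½ = ln 2 / k = ln 2 / 0.02265 ≈ 30.6 hours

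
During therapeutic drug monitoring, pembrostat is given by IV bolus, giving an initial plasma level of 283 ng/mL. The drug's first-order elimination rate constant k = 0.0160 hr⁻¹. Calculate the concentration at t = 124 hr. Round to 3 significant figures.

38.9 ng/mL

C(t) = C₀ e^(−kt) = 283 × e^(−0.01600 × 124) = 283 × e^(−1.984) = 283 × 0.1375 ≈ 38.9 ng/mL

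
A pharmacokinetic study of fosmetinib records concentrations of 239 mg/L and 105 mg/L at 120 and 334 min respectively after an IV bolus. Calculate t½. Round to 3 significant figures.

180 minutes

k = ln(C₁/C₂) / (t₂ − t₁) = ln(239/105) / (334 − 120)
  = 0.8225 / 214.0 = 0.003843 min⁻¹
t½ = ln 2 / k = ln 2 / 0.003843 ≈ 180 minutes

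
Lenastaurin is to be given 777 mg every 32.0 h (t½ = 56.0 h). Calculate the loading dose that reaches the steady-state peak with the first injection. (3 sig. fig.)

k = ln 2 / 56.0 = 0.01238 h⁻¹
Accumulation ratio R = 1 / (1 − e^(−kτ)) = 1 / (1 − e^(−0.01238×32.0)) = 1 / (1 − 0.6730) = 3.058
Loading dose = maintenance dose × R = 777 × 3.058 ≈ 2380 mg

2380 mg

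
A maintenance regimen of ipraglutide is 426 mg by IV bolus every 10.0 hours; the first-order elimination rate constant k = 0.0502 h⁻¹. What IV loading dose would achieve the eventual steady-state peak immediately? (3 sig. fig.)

Accumulation ratio R = 1 / (1 − e^(−kτ)) = 1 / (1 − e^(−0.05020×10.0)) = 1 / (1 − 0.6053) = 2.534
Loading dose = maintenance dose × R = 426 × 2.534 ≈ 1080 mg

1080 mg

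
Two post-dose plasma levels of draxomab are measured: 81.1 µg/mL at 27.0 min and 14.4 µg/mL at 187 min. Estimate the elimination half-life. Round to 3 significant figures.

64.2 minutes

k = ln(C₁/C₂) / (t₂ − t₁) = ln(81.1/14.4) / (187 − 27.0)
  = 1.728 / 160.0 = 0.01080 min⁻¹
t½ = ln 2 / k = ln 2 / 0.01080 ≈ 64.2 minutes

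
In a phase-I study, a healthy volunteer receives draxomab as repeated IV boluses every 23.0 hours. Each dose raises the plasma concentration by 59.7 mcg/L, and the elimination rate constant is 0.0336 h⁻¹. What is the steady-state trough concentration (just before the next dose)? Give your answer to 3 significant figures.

51.2 mcg/L

Fraction remaining after one interval: e^(−kτ) = e^(−0.03360 × 23.0) = 0.4617
R = 1 / (1 − 0.4617) = 1.858
Css,max = 59.7 × 1.858 = 110.9 mcg/L
Css,min = Css,max × e^(−kτ) = 110.9 × 0.4617 ≈ 51.2 mcg/L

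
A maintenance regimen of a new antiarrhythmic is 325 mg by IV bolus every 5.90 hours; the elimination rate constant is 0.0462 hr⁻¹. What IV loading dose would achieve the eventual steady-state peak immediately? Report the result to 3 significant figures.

Accumulation ratio R = 1 / (1 − e^(−kτ)) = 1 / (1 − e^(−0.04620×5.90)) = 1 / (1 − 0.7614) = 4.191
Loading dose = maintenance dose × R = 325 × 4.191 ≈ 1360 mg

1360 mg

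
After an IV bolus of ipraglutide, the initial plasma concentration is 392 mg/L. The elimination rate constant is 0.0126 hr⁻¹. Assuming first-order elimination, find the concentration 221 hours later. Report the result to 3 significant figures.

C(t) = C₀ e^(−kt) = 392 × e^(−0.01260 × 221) = 392 × e^(−2.785) = 392 × 0.06175 ≈ 24.2 mg/L

24.2 mg/L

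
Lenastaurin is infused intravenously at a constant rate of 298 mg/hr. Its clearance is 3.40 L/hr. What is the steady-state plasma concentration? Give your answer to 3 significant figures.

Css = infusion rate / CL = 298 / 3.40 ≈ 87.6 mg/L

87.6 mg/L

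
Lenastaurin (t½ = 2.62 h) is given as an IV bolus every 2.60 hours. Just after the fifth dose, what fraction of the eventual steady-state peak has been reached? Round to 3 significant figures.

k = ln 2 / 2.62 = 0.2646 h⁻¹
f_n = 1 − e^(−nkτ) = 1 − e^(−5 × 0.2646 × 2.60) = 1 − e^(−3.439) = 1 − 0.03209 ≈ 0.968

0.968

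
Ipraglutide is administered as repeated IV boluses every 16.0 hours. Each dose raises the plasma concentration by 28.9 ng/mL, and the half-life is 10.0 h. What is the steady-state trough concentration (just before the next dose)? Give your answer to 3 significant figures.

k = ln 2 / 10.0 = 0.06931 h⁻¹
Fraction remaining after one interval: e^(−kτ) = e^(−0.06931 × 16.0) = 0.3299
R = 1 / (1 − 0.3299) = 1.492
Css,max = 28.9 × 1.492 = 43.13 ng/mL
Css,min = Css,max × e^(−kτ) = 43.13 × 0.3299 ≈ 14.2 ng/mL

14.2 ng/mL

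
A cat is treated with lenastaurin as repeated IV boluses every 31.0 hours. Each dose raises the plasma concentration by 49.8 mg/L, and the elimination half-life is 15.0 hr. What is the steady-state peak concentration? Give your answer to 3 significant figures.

k = ln 2 / 15.0 = 0.04621 hr⁻¹
Fraction remaining after one interval: e^(−kτ) = e^(−0.04621 × 31.0) = 0.2387
R = 1 / (1 − 0.2387) = 1.314
Css,max = 49.8 × 1.314 ≈ 65.4 mg/L

65.4 mg/L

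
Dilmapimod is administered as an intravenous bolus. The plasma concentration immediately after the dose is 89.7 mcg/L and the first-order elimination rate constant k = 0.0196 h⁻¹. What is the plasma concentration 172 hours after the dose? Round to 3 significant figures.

C(t) = C₀ e^(−kt) = 89.7 × e^(−0.01960 × 172) = 89.7 × e^(−3.371) = 89.7 × 0.03435 ≈ 3.08 mcg/L

3.08 mcg/L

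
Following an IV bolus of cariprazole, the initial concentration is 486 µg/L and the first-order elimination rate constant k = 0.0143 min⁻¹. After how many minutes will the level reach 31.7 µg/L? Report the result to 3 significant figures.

191 minutes

C(t) = C₀ e^(−kt)  ⇒  t = ln(C₀/C) / k
t = ln(486/31.7) / 0.01430 = 2.730 / 0.01430 ≈ 191 minutes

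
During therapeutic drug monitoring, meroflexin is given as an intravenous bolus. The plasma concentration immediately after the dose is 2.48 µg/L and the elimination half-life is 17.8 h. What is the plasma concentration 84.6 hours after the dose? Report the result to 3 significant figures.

0.0920 µg/L

k = ln 2 / 17.8 = 0.03894 h⁻¹
C(t) = C₀ e^(−kt) = 2.48 × e^(−0.03894 × 84.6) = 2.48 × e^(−3.294) = 2.48 × 0.03709 ≈ 0.0920 µg/L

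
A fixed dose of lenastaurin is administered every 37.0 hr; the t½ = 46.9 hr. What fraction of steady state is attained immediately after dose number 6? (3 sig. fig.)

k = ln 2 / 46.9 = 0.01478 hr⁻¹
f_n = 1 − e^(−nkτ) = 1 − e^(−6 × 0.01478 × 37.0) = 1 − e^(−3.281) = 1 − 0.03759 ≈ 0.962

0.962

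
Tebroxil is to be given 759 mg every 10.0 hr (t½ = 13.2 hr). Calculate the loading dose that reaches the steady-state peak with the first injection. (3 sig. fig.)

k = ln 2 / 13.2 = 0.05251 hr⁻¹
Accumulation ratio R = 1 / (1 − e^(−kτ)) = 1 / (1 − e^(−0.05251×10.0)) = 1 / (1 − 0.5915) = 2.448
Loading dose = maintenance dose × R = 759 × 2.448 ≈ 1860 mg

1860 mg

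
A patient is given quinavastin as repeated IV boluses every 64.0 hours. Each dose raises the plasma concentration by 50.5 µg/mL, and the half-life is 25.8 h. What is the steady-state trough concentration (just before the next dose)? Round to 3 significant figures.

11.0 µg/mL

k = ln 2 / 25.8 = 0.02687 h⁻¹
Fraction remaining after one interval: e^(−kτ) = e^(−0.02687 × 64.0) = 0.1792
R = 1 / (1 − 0.1792) = 1.218
Css,max = 50.5 × 1.218 = 61.52 µg/mL
Css,min = Css,max × e^(−kτ) = 61.52 × 0.1792 ≈ 11.0 µg/mL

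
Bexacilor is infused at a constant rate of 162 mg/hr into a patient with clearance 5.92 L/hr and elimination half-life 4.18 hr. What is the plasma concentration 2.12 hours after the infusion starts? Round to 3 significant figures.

Css = rate / CL = 162 / 5.92 = 27.36 mg/L
k = ln 2 / 4.18 = 0.1658 hr⁻¹
C(t) = Css (1 − e^(−kt)) = 27.36 × (1 − e^(−0.3515)) = 27.36 × 0.2964 ≈ 8.11 mg/L

8.11 mg/L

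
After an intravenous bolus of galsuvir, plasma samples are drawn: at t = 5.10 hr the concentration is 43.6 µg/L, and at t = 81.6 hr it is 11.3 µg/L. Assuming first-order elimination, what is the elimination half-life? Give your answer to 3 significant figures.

k = ln(C₁/C₂) / (t₂ − t₁) = ln(43.6/11.3) / (81.6 − 5.10)
  = 1.350 / 76.50 = 0.01765 hr⁻¹
t½ = ln 2 / k = ln 2 / 0.01765 ≈ 39.3 hours

39.3 hours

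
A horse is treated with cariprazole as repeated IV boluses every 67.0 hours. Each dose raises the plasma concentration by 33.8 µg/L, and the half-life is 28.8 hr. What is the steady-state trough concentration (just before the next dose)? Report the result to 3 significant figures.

8.42 µg/L

k = ln 2 / 28.8 = 0.02407 hr⁻¹
Fraction remaining after one interval: e^(−kτ) = e^(−0.02407 × 67.0) = 0.1994
R = 1 / (1 − 0.1994) = 1.249
Css,max = 33.8 × 1.249 = 42.22 µg/L
Css,min = Css,max × e^(−kτ) = 42.22 × 0.1994 ≈ 8.42 µg/L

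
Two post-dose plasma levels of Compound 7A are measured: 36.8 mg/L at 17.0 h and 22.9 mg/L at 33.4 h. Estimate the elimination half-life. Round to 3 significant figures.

24.0 hours

k = ln(C₁/C₂) / (t₂ − t₁) = ln(36.8/22.9) / (33.4 − 17.0)
  = 0.4744 / 16.40 = 0.02892 h⁻¹
t½ = ln 2 / k = ln 2 / 0.02892 ≈ 24.0 hours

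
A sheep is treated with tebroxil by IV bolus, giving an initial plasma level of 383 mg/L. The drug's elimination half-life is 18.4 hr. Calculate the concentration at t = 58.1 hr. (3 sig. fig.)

k = ln 2 / 18.4 = 0.03767 hr⁻¹
58.1 hr is 3.158 half-lives, so C = 383 × (1/2)^3.158 = 383 × 0.1121 ≈ 42.9 mg/L

42.9 mg/L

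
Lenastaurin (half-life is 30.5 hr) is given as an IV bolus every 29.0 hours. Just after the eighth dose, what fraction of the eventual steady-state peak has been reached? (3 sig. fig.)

k = ln 2 / 30.5 = 0.02273 hr⁻¹
f_n = 1 − e^(−nkτ) = 1 − e^(−8 × 0.02273 × 29.0) = 1 − e^(−5.272) = 1 − 0.005131 ≈ 0.995

0.995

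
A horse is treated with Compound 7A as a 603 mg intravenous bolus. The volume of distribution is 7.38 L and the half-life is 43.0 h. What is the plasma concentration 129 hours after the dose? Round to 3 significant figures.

10.2 µg/mL

C₀ = dose / V = 603 / 7.38 = 81.71 µg/mL
k = ln 2 / 43.0 = 0.01612 h⁻¹
C(t) = C₀ e^(−kt) = 81.71 × e^(−0.01612 × 129) = 81.71 × e^(−2.079) = 81.71 × 0.1250 ≈ 10.2 µg/mL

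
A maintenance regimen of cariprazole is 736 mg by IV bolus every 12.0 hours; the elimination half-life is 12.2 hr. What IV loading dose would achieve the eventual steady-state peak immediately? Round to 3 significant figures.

k = ln 2 / 12.2 = 0.05682 hr⁻¹
Accumulation ratio R = 1 / (1 − e^(−kτ)) = 1 / (1 − e^(−0.05682×12.0)) = 1 / (1 − 0.5057) = 2.023
Loading dose = maintenance dose × R = 736 × 2.023 ≈ 1490 mg

1490 mg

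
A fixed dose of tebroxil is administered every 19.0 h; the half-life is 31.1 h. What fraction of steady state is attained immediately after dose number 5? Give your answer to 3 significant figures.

0.880

k = ln 2 / 31.1 = 0.02229 h⁻¹
f_n = 1 − e^(−nkτ) = 1 − e^(−5 × 0.02229 × 19.0) = 1 − e^(−2.117) = 1 − 0.1204 ≈ 0.880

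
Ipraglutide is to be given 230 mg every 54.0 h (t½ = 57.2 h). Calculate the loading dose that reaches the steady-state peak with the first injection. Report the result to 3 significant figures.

k = ln 2 / 57.2 = 0.01212 h⁻¹
Accumulation ratio R = 1 / (1 − e^(−kτ)) = 1 / (1 − e^(−0.01212×54.0)) = 1 / (1 − 0.5198) = 2.082
Loading dose = maintenance dose × R = 230 × 2.082 ≈ 479 mg

479 mg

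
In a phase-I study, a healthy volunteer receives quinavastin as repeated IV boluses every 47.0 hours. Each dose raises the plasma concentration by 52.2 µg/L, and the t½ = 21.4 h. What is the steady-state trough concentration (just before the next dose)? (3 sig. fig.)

k = ln 2 / 21.4 = 0.03239 h⁻¹
Fraction remaining after one interval: e^(−kτ) = e^(−0.03239 × 47.0) = 0.2182
R = 1 / (1 − 0.2182) = 1.279
Css,max = 52.2 × 1.279 = 66.77 µg/L
Css,min = Css,max × e^(−kτ) = 66.77 × 0.2182 ≈ 14.6 µg/L

14.6 µg/L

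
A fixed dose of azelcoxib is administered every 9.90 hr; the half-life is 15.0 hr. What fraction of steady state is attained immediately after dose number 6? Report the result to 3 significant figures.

0.936

k = ln 2 / 15.0 = 0.04621 hr⁻¹
f_n = 1 − e^(−nkτ) = 1 − e^(−6 × 0.04621 × 9.90) = 1 − e^(−2.745) = 1 − 0.06426 ≈ 0.936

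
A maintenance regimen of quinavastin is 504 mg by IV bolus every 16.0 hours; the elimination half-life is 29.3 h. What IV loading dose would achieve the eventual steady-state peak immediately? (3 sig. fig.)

1600 mg

k = ln 2 / 29.3 = 0.02366 h⁻¹
Accumulation ratio R = 1 / (1 − e^(−kτ)) = 1 / (1 − e^(−0.02366×16.0)) = 1 / (1 − 0.6849) = 3.173
Loading dose = maintenance dose × R = 504 × 3.173 ≈ 1600 mg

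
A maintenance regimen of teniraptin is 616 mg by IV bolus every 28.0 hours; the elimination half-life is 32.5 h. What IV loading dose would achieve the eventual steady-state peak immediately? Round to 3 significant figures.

1370 mg

k = ln 2 / 32.5 = 0.02133 h⁻¹
Accumulation ratio R = 1 / (1 − e^(−kτ)) = 1 / (1 − e^(−0.02133×28.0)) = 1 / (1 − 0.5504) = 2.224
Loading dose = maintenance dose × R = 616 × 2.224 ≈ 1370 mg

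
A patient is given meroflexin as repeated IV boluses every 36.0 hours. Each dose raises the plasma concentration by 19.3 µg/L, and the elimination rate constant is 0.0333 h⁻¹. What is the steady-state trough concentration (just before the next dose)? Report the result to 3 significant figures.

8.33 µg/L

Fraction remaining after one interval: e^(−kτ) = e^(−0.03330 × 36.0) = 0.3016
R = 1 / (1 − 0.3016) = 1.432
Css,max = 19.3 × 1.432 = 27.63 µg/L
Css,min = Css,max × e^(−kτ) = 27.63 × 0.3016 ≈ 8.33 µg/L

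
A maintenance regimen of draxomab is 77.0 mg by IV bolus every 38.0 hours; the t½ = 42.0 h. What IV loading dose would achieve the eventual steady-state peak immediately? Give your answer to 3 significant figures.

k = ln 2 / 42.0 = 0.01650 h⁻¹
Accumulation ratio R = 1 / (1 − e^(−kτ)) = 1 / (1 − e^(−0.01650×38.0)) = 1 / (1 − 0.5341) = 2.146
Loading dose = maintenance dose × R = 77.0 × 2.146 ≈ 165 mg

165 mg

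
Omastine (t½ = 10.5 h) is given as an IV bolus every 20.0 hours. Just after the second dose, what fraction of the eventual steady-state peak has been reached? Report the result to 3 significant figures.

0.929

k = ln 2 / 10.5 = 0.06601 h⁻¹
f_n = 1 − e^(−nkτ) = 1 − e^(−2 × 0.06601 × 20.0) = 1 − e^(−2.641) = 1 − 0.07132 ≈ 0.929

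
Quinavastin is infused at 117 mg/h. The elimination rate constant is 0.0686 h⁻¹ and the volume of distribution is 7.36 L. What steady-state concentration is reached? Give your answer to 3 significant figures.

232 mg/L

CL = k · V = 0.0686 × 7.36 = 0.5049 L/h
Css = rate / CL = 117 / 0.5049 ≈ 232 mg/L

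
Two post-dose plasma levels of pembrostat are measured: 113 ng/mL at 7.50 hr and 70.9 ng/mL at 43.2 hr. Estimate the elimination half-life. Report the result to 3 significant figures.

53.1 hours

k = ln(C₁/C₂) / (t₂ − t₁) = ln(113/70.9) / (43.2 − 7.50)
  = 0.4661 / 35.70 = 0.01306 hr⁻¹
t½ = ln 2 / k = ln 2 / 0.01306 ≈ 53.1 hours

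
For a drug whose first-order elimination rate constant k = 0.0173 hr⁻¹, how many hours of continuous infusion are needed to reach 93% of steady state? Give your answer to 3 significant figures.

f = 1 − e^(−kt)  ⇒  t = −ln(1 − f) / k
t = −ln(1 − 0.93) / 0.01730 = 2.659 / 0.01730 ≈ 154 hours

154 hours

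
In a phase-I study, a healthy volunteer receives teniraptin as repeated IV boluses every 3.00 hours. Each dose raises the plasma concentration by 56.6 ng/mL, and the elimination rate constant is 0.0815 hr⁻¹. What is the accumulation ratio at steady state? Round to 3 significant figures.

Fraction remaining after one interval: e^(−kτ) = e^(−0.08150 × 3.00) = 0.7831
R = 1 / (1 − 0.7831) = 1 / 0.2169 ≈ 4.61

4.61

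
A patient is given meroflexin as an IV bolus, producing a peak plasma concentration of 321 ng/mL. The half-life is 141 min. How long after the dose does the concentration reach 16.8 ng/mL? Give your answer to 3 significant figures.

k = ln 2 / 141 = 0.004916 min⁻¹
C(t) = C₀ e^(−kt)  ⇒  t = ln(C₀/C) / k
t = ln(321/16.8) / 0.004916 = 2.950 / 0.004916 ≈ 600 minutes

600 minutes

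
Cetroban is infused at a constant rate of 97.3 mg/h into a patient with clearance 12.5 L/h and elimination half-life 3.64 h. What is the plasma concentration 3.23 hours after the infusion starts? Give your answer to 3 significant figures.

Css = rate / CL = 97.3 / 12.5 = 7.784 mg/L
k = ln 2 / 3.64 = 0.1904 h⁻¹
C(t) = Css (1 − e^(−kt)) = 7.784 × (1 − e^(−0.6151)) = 7.784 × 0.4594 ≈ 3.58 mg/L

3.58 mg/L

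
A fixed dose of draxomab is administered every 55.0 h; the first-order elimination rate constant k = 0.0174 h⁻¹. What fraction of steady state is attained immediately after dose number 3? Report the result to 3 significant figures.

f_n = 1 − e^(−nkτ) = 1 − e^(−3 × 0.01740 × 55.0) = 1 − e^(−2.871) = 1 − 0.05664 ≈ 0.943

0.943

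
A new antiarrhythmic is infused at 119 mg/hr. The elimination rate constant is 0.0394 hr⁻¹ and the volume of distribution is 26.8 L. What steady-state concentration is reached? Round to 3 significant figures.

CL = k · V = 0.0394 × 26.8 = 1.056 L/hr
Css = rate / CL = 119 / 1.056 ≈ 113 mg/L

113 mg/L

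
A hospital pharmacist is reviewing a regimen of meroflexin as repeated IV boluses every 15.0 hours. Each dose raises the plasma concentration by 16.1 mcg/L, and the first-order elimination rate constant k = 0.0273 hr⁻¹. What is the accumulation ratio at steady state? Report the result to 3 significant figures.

2.98

Fraction remaining after one interval: e^(−kτ) = e^(−0.02730 × 15.0) = 0.6640
R = 1 / (1 − 0.6640) = 1 / 0.3360 ≈ 2.98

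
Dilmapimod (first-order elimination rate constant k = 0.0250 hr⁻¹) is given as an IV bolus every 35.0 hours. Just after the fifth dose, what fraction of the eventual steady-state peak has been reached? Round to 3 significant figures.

f_n = 1 − e^(−nkτ) = 1 − e^(−5 × 0.02500 × 35.0) = 1 − e^(−4.375) = 1 − 0.01259 ≈ 0.987

0.987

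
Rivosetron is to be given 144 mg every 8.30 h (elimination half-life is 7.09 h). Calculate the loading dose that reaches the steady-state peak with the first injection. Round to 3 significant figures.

259 mg

k = ln 2 / 7.09 = 0.09776 h⁻¹
Accumulation ratio R = 1 / (1 − e^(−kτ)) = 1 / (1 − e^(−0.09776×8.30)) = 1 / (1 − 0.4442) = 1.799
Loading dose = maintenance dose × R = 144 × 1.799 ≈ 259 mg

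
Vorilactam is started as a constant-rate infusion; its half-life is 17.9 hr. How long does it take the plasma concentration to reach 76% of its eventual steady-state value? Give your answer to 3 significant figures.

k = ln 2 / 17.9 = 0.03872 hr⁻¹
f = 1 − e^(−kt)  ⇒  t = −ln(1 − f) / k
t = −ln(1 − 0.76) / 0.03872 = 1.427 / 0.03872 ≈ 36.9 hours

36.9 hours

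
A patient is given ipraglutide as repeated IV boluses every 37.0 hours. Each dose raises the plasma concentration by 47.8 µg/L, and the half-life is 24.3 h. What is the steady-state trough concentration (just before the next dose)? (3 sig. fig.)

25.5 µg/L

k = ln 2 / 24.3 = 0.02852 h⁻¹
Fraction remaining after one interval: e^(−kτ) = e^(−0.02852 × 37.0) = 0.3480
R = 1 / (1 − 0.3480) = 1.534
Css,max = 47.8 × 1.534 = 73.32 µg/L
Css,min = Css,max × e^(−kτ) = 73.32 × 0.3480 ≈ 25.5 µg/L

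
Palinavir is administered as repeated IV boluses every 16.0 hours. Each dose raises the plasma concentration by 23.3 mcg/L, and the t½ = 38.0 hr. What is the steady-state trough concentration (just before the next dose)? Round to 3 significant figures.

k = ln 2 / 38.0 = 0.01824 hr⁻¹
Fraction remaining after one interval: e^(−kτ) = e^(−0.01824 × 16.0) = 0.7469
R = 1 / (1 − 0.7469) = 3.951
Css,max = 23.3 × 3.951 = 92.05 mcg/L
Css,min = Css,max × e^(−kτ) = 92.05 × 0.7469 ≈ 68.8 mcg/L

68.8 mcg/L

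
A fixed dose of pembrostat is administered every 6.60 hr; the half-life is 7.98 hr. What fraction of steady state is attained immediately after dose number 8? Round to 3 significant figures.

0.990

k = ln 2 / 7.98 = 0.08686 hr⁻¹
f_n = 1 − e^(−nkτ) = 1 − e^(−8 × 0.08686 × 6.60) = 1 − e^(−4.586) = 1 − 0.01019 ≈ 0.990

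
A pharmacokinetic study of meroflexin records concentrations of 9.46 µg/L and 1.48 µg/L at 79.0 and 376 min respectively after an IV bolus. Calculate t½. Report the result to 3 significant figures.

k = ln(C₁/C₂) / (t₂ − t₁) = ln(9.46/1.48) / (376 − 79.0)
  = 1.855 / 297.0 = 0.006246 min⁻¹
t½ = ln 2 / k = ln 2 / 0.006246 ≈ 111 minutes

111 minutes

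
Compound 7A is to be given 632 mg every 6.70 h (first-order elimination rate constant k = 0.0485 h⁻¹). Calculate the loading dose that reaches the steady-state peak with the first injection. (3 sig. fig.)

Accumulation ratio R = 1 / (1 − e^(−kτ)) = 1 / (1 − e^(−0.04850×6.70)) = 1 / (1 − 0.7226) = 3.604
Loading dose = maintenance dose × R = 632 × 3.604 ≈ 2280 mg

2280 mg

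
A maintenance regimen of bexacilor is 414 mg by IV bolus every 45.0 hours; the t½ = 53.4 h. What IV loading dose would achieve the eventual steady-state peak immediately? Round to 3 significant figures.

k = ln 2 / 53.4 = 0.01298 h⁻¹
Accumulation ratio R = 1 / (1 − e^(−kτ)) = 1 / (1 − e^(−0.01298×45.0)) = 1 / (1 − 0.5576) = 2.260
Loading dose = maintenance dose × R = 414 × 2.260 ≈ 936 mg

936 mg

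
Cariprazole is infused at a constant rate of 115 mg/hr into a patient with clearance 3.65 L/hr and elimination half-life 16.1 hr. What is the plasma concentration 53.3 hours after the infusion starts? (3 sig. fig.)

Css = rate / CL = 115 / 3.65 = 31.51 mg/L
k = ln 2 / 16.1 = 0.04305 hr⁻¹
C(t) = Css (1 − e^(−kt)) = 31.51 × (1 − e^(−2.295)) = 31.51 × 0.8992 ≈ 28.3 mg/L

28.3 mg/L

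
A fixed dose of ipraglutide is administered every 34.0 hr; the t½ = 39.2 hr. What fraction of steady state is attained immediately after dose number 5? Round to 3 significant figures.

0.951

k = ln 2 / 39.2 = 0.01768 hr⁻¹
f_n = 1 − e^(−nkτ) = 1 − e^(−5 × 0.01768 × 34.0) = 1 − e^(−3.006) = 1 − 0.04949 ≈ 0.951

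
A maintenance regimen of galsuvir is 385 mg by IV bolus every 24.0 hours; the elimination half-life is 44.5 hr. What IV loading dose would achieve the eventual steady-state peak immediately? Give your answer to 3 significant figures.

k = ln 2 / 44.5 = 0.01558 hr⁻¹
Accumulation ratio R = 1 / (1 − e^(−kτ)) = 1 / (1 − e^(−0.01558×24.0)) = 1 / (1 − 0.6881) = 3.206
Loading dose = maintenance dose × R = 385 × 3.206 ≈ 1230 mg

1230 mg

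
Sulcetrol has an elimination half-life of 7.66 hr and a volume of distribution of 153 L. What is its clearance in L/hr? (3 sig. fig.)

k = ln 2 / t½ = ln 2 / 7.66 = 0.09049 hr⁻¹
CL = k · V = 0.09049 × 153 ≈ 13.8 L/hr

13.8 L/hr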